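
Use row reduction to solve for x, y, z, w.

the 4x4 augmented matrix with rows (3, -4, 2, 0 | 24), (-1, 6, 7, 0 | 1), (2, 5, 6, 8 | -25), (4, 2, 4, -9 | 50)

(2, -3, 3, -4)

Forward elimination on [A|b]:
R2 <- R2 - (-1/3)*R1:  [    0  14/3  23/3     0     9 ]
R3 <- R3 - (2/3)*R1:  [    0  23/3  14/3     8   -41 ]
R4 <- R4 - (4/3)*R1:  [    0  22/3   4/3    -9    18 ]
R3 <- R3 - (23/14)*R2:  [       0        0  -111/14        8  -781/14 ]
R4 <- R4 - (11/7)*R2:  [     0      0  -75/7     -9   27/7 ]
R4 <- R4 - (50/37)*R3:  [       0        0        0  -733/37  2932/37 ]
Row echelon form:
[ 3    -4        2        0  |       24 ]
[ 0  14/3     23/3        0  |        9 ]
[ 0     0  -111/14        8  |  -781/14 ]
[ 0     0        0  -733/37  |  2932/37 ]
Back-substitution:
w = (2932/37) / (-733/37) = -4
z = (-781/14 - (8)*(-4)) / (-111/14) = 3
y = (9 - (23/3)*(3)) / (14/3) = -3
x = (24 - (-4)*(-3) - (2)*(3)) / 3 = 2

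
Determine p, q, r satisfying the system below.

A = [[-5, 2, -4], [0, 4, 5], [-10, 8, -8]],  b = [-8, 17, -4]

(2, 3, 1)

Forward elimination on [A|b]:
R3 <- R3 - (2)*R1:  [  0   4   0  12 ]
R3 <- R3 - (1)*R2:  [  0   0  -5  -5 ]
Row echelon form:
[ -5  2  -4  |  -8 ]
[  0  4   5  |  17 ]
[  0  0  -5  |  -5 ]
Back-substitution:
r = (-5) / -5 = 1
q = (17 - (5)*(1)) / 4 = 3
p = (-8 - (2)*(3) - (-4)*(1)) / -5 = 2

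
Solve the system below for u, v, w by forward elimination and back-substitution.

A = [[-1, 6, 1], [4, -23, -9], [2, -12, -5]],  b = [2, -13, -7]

(-1, 0, 1)

Forward elimination on [A|b]:
R2 <- R2 - (-4)*R1:  [  0   1  -5  -5 ]
R3 <- R3 - (-2)*R1:  [  0   0  -3  -3 ]
Row echelon form:
[ -1  6   1  |   2 ]
[  0  1  -5  |  -5 ]
[  0  0  -3  |  -3 ]
Back-substitution:
w = (-3) / -3 = 1
v = (-5 - (-5)*(1)) / 1 = 0
u = (2 - (6)*(0) - (1)*(1)) / -1 = -1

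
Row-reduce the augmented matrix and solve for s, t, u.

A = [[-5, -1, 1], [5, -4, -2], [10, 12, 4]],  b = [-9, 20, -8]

(2, -2, -1)

Forward elimination on [A|b]:
R2 <- R2 - (-1)*R1:  [  0  -5  -1  11 ]
R3 <- R3 - (-2)*R1:  [   0   10    6  -26 ]
R3 <- R3 - (-2)*R2:  [  0   0   4  -4 ]
Row echelon form:
[ -5  -1   1  |  -9 ]
[  0  -5  -1  |  11 ]
[  0   0   4  |  -4 ]
Back-substitution:
u = (-4) / 4 = -1
t = (11 - (-1)*(-1)) / -5 = -2
s = (-9 - (-1)*(-2) - (1)*(-1)) / -5 = 2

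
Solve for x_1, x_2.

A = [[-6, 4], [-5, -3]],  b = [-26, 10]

Forward elimination on [A|b]:
R2 <- R2 - (5/6)*R1:  [     0  -19/3   95/3 ]
Row echelon form:
[ -6      4  |   -26 ]
[  0  -19/3  |  95/3 ]
Back-substitution:
x_2 = (95/3) / (-19/3) = -5
x_1 = (-26 - (4)*(-5)) / -6 = 1

(1, -5)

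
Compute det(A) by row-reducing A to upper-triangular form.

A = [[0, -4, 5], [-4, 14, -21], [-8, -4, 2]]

det(A) = -64

Forward elimination:
R1 <-> R2   (pivot in column 1 was zero)
[ -4  14  -21 ]
[  0  -4    5 ]
[ -8  -4    2 ]
R3 <- R3 - (2)*R1:  [   0  -32   44 ]
R3 <- R3 - (8)*R2:  [ 0  0  4 ]
Upper-triangular form:
[ -4  14  -21 ]
[  0  -4    5 ]
[  0   0    4 ]
det(A) = (-1)^1 * (-4) * (-4) * (4) = -64  (1 row swap -> sign -1)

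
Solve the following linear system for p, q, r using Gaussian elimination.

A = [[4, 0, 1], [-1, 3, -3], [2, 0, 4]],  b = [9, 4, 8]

Forward elimination on [A|b]:
R2 <- R2 - (-1/4)*R1:  [     0      3  -11/4   25/4 ]
R3 <- R3 - (1/2)*R1:  [   0    0  7/2  7/2 ]
Row echelon form:
[ 4  0      1  |     9 ]
[ 0  3  -11/4  |  25/4 ]
[ 0  0    7/2  |   7/2 ]
Back-substitution:
r = (7/2) / (7/2) = 1
q = (25/4 - (-11/4)*(1)) / 3 = 3
p = (9 - (1)*(1)) / 4 = 2

(2, 3, 1)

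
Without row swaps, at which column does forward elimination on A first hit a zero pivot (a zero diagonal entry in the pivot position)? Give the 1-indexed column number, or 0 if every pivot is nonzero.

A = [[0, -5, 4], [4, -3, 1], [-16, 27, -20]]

Naive forward elimination:
Pivot entry (1,1) is zero but row 2 has 4 in column 1 -> naive elimination stops; a row interchange (e.g. R1 <-> R2) would be required here.

first zero-pivot column = 1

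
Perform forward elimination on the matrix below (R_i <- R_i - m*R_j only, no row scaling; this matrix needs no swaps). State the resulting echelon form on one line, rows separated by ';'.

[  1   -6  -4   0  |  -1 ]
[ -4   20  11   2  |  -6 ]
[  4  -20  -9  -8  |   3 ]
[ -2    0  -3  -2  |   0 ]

Forward elimination:
R2 <- R2 - (-4)*R1:  [   0   -4   -5    2  -10 ]
R3 <- R3 - (4)*R1:  [  0   4   7  -8   7 ]
R4 <- R4 - (-2)*R1:  [   0  -12  -11   -2   -2 ]
R3 <- R3 - (-1)*R2:  [  0   0   2  -6  -3 ]
R4 <- R4 - (3)*R2:  [  0   0   4  -8  28 ]
R4 <- R4 - (2)*R3:  [  0   0   0   4  34 ]
Row echelon form:
[ 1  -6  -4   0  |   -1 ]
[ 0  -4  -5   2  |  -10 ]
[ 0   0   2  -6  |   -3 ]
[ 0   0   0   4  |   34 ]

REF = [1 -6 -4 0 -1; 0 -4 -5 2 -10; 0 0 2 -6 -3; 0 0 0 4 34]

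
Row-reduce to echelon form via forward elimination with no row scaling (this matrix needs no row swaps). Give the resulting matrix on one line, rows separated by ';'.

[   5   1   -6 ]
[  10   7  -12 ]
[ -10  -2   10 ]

REF = [5 1 -6; 0 5 0; 0 0 -2]

Forward elimination:
R2 <- R2 - (2)*R1:  [ 0  5  0 ]
R3 <- R3 - (-2)*R1:  [  0   0  -2 ]
Row echelon form:
[ 5  1  -6 ]
[ 0  5   0 ]
[ 0  0  -2 ]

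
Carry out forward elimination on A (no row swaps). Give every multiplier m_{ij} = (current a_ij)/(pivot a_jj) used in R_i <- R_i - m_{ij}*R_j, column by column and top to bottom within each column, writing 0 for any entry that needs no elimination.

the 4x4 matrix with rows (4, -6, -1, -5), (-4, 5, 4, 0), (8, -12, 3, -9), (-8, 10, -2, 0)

Forward elimination:
R2 <- R2 - (-1)*R1:  [  0  -1   3  -5 ]
R3 <- R3 - (2)*R1:  [ 0  0  5  1 ]
R4 <- R4 - (-2)*R1:  [   0   -2   -4  -10 ]
R3: entry in column 2 is already 0 -> m_{32} = 0 (no row operation needed)
R4 <- R4 - (2)*R2:  [   0    0  -10    0 ]
R4 <- R4 - (-2)*R3:  [ 0  0  0  2 ]
Multipliers (in order of application): m_{21} = -1, m_{31} = 2, m_{41} = -2, m_{32} = 0, m_{42} = 2, m_{43} = -2

multipliers: -1, 2, -2, 0, 2, -2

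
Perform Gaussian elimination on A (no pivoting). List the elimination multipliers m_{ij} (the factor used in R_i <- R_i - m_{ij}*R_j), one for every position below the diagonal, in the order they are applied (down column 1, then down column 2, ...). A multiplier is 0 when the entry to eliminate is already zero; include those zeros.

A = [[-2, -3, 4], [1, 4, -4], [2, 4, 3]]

Forward elimination:
R2 <- R2 - (-1/2)*R1:  [   0  5/2   -2 ]
R3 <- R3 - (-1)*R1:  [ 0  1  7 ]
R3 <- R3 - (2/5)*R2:  [    0     0  39/5 ]
Multipliers (in order of application): m_{21} = -1/2, m_{31} = -1, m_{32} = 2/5

multipliers: -1/2, -1, 2/5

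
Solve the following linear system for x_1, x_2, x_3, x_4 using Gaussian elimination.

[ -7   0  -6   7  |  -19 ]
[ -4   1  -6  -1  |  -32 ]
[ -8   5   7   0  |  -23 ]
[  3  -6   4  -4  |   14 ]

(4, -1, 2, 3)

Forward elimination on [A|b]:
R2 <- R2 - (4/7)*R1:  [      0       1   -18/7      -5  -148/7 ]
R3 <- R3 - (8/7)*R1:  [    0     5  97/7    -8  -9/7 ]
R4 <- R4 - (-3/7)*R1:  [    0    -6  10/7    -1  41/7 ]
R3 <- R3 - (5)*R2:  [     0      0  187/7     17  731/7 ]
R4 <- R4 - (-6)*R2:  [    0     0   -14   -31  -121 ]
R4 <- R4 - (-98/187)*R3:  [       0        0        0  -243/11  -729/11 ]
Row echelon form:
[ -7  0     -6        7  |      -19 ]
[  0  1  -18/7       -5  |   -148/7 ]
[  0  0  187/7       17  |    731/7 ]
[  0  0      0  -243/11  |  -729/11 ]
Back-substitution:
x_4 = (-729/11) / (-243/11) = 3
x_3 = (731/7 - (17)*(3)) / (187/7) = 2
x_2 = (-148/7 - (-18/7)*(2) - (-5)*(3)) / 1 = -1
x_1 = (-19 - (-6)*(2) - (7)*(3)) / -7 = 4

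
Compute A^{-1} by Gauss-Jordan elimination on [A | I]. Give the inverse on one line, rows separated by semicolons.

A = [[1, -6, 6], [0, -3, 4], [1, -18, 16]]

Gauss-Jordan on [A | I]:
R3 <- R3 - (1)*R1:  [   0  -12   10  |   -1    0    1 ]
R2 <- (1/-3)*R2:  [    0     1  -4/3  |     0  -1/3     0 ]
R1 <- R1 - (-6)*R2:  [  1   0  -2  |   1  -2   0 ]
R3 <- R3 - (-12)*R2:  [  0   0  -6  |  -1  -4   1 ]
R3 <- (1/-6)*R3:  [    0     0     1  |   1/6   2/3  -1/6 ]
R1 <- R1 - (-2)*R3:  [    1     0     0  |   4/3  -2/3  -1/3 ]
R2 <- R2 - (-4/3)*R3:  [    0     1     0  |   2/9   5/9  -2/9 ]
Right block of [I | A^{-1}] is the inverse:
[ 4/3  -2/3  -1/3 ]
[ 2/9   5/9  -2/9 ]
[ 1/6   2/3  -1/6 ]

inverse = [4/3 -2/3 -1/3; 2/9 5/9 -2/9; 1/6 2/3 -1/6]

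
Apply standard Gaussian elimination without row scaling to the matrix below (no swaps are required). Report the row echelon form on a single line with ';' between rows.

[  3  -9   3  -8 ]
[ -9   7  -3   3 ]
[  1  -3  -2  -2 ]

Forward elimination:
R2 <- R2 - (-3)*R1:  [   0  -20    6  -21 ]
R3 <- R3 - (1/3)*R1:  [   0    0   -3  2/3 ]
Row echelon form:
[ 3   -9   3   -8 ]
[ 0  -20   6  -21 ]
[ 0    0  -3  2/3 ]

REF = [3 -9 3 -8; 0 -20 6 -21; 0 0 -3 2/3]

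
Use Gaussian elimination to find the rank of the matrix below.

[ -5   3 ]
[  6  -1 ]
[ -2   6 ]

rank(A) = 2

Row reduction:
R2 <- R2 - (-6/5)*R1:  [    0  13/5 ]
R3 <- R3 - (2/5)*R1:  [    0  24/5 ]
R3 <- R3 - (24/13)*R2:  [ 0  0 ]
Row echelon form:
[ -5     3 ]
[  0  13/5 ]
[  0     0 ]
Nonzero rows / pivot columns: 2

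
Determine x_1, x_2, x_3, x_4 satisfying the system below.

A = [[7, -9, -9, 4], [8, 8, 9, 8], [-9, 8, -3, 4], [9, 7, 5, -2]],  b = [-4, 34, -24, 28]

(2, 0, 2, 0)

Forward elimination on [A|b]:
R2 <- R2 - (8/7)*R1:  [     0  128/7  135/7   24/7  270/7 ]
R3 <- R3 - (-9/7)*R1:  [      0   -25/7  -102/7    64/7  -204/7 ]
R4 <- R4 - (9/7)*R1:  [     0  130/7  116/7  -50/7  232/7 ]
R3 <- R3 - (-25/128)*R2:  [         0          0  -1383/128     157/16   -1383/64 ]
R4 <- R4 - (65/64)*R2:  [       0        0  -193/64    -85/8  -193/32 ]
R4 <- R4 - (386/1383)*R3:  [           0            0            0  -18482/1383            0 ]
Row echelon form:
[ 7     -9         -9            4  |        -4 ]
[ 0  128/7      135/7         24/7  |     270/7 ]
[ 0      0  -1383/128       157/16  |  -1383/64 ]
[ 0      0          0  -18482/1383  |         0 ]
Back-substitution:
x_4 = (0) / (-18482/1383) = 0
x_3 = (-1383/64 - (157/16)*(0)) / (-1383/128) = 2
x_2 = (270/7 - (135/7)*(2) - (24/7)*(0)) / (128/7) = 0
x_1 = (-4 - (-9)*(0) - (-9)*(2) - (4)*(0)) / 7 = 2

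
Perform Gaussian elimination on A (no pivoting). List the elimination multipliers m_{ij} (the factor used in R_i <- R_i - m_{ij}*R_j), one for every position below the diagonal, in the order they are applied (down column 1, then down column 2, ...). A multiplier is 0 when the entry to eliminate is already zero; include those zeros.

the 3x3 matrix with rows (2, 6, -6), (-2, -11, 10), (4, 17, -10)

Forward elimination:
R2 <- R2 - (-1)*R1:  [  0  -5   4 ]
R3 <- R3 - (2)*R1:  [ 0  5  2 ]
R3 <- R3 - (-1)*R2:  [ 0  0  6 ]
Multipliers (in order of application): m_{21} = -1, m_{31} = 2, m_{32} = -1

multipliers: -1, 2, -1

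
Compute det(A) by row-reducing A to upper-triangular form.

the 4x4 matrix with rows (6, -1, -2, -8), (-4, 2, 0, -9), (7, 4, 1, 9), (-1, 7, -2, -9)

Forward elimination:
R2 <- R2 - (-2/3)*R1:  [     0    4/3   -4/3  -43/3 ]
R3 <- R3 - (7/6)*R1:  [    0  31/6  10/3  55/3 ]
R4 <- R4 - (-1/6)*R1:  [     0   41/6   -7/3  -31/3 ]
R3 <- R3 - (31/8)*R2:  [     0      0   17/2  591/8 ]
R4 <- R4 - (41/8)*R2:  [     0      0    9/2  505/8 ]
R4 <- R4 - (9/17)*R3:  [       0        0        0  1633/68 ]
Upper-triangular form:
[ 6   -1    -2       -8 ]
[ 0  4/3  -4/3    -43/3 ]
[ 0    0  17/2    591/8 ]
[ 0    0     0  1633/68 ]
det(A) = (-1)^0 * (6) * (4/3) * (17/2) * (1633/68) = 1633  (0 row swaps -> sign +1)

det(A) = 1633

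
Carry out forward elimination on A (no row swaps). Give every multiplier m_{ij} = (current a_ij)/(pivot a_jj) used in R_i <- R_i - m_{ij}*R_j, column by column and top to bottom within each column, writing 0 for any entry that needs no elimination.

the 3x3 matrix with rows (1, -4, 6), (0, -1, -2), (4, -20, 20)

Forward elimination:
R2: entry in column 1 is already 0 -> m_{21} = 0 (no row operation needed)
R3 <- R3 - (4)*R1:  [  0  -4  -4 ]
R3 <- R3 - (4)*R2:  [ 0  0  4 ]
Multipliers (in order of application): m_{21} = 0, m_{31} = 4, m_{32} = 4

multipliers: 0, 4, 4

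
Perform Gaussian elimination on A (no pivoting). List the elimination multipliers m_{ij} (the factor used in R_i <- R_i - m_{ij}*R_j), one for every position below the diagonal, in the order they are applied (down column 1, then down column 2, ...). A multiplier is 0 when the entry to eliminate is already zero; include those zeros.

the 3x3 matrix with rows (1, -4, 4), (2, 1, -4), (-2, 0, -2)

Forward elimination:
R2 <- R2 - (2)*R1:  [   0    9  -12 ]
R3 <- R3 - (-2)*R1:  [  0  -8   6 ]
R3 <- R3 - (-8/9)*R2:  [     0      0  -14/3 ]
Multipliers (in order of application): m_{21} = 2, m_{31} = -2, m_{32} = -8/9

multipliers: 2, -2, -8/9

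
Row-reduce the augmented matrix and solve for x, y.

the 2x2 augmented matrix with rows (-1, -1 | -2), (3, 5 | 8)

(1, 1)

Forward elimination on [A|b]:
R2 <- R2 - (-3)*R1:  [ 0  2  2 ]
Row echelon form:
[ -1  -1  |  -2 ]
[  0   2  |   2 ]
Back-substitution:
y = (2) / 2 = 1
x = (-2 - (-1)*(1)) / -1 = 1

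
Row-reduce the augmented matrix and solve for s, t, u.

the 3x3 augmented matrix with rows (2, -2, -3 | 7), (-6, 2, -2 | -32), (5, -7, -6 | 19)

Forward elimination on [A|b]:
R2 <- R2 - (-3)*R1:  [   0   -4  -11  -11 ]
R3 <- R3 - (5/2)*R1:  [   0   -2  3/2  3/2 ]
R3 <- R3 - (1/2)*R2:  [ 0  0  7  7 ]
Row echelon form:
[ 2  -2   -3  |    7 ]
[ 0  -4  -11  |  -11 ]
[ 0   0    7  |    7 ]
Back-substitution:
u = (7) / 7 = 1
t = (-11 - (-11)*(1)) / -4 = 0
s = (7 - (-2)*(0) - (-3)*(1)) / 2 = 5

(5, 0, 1)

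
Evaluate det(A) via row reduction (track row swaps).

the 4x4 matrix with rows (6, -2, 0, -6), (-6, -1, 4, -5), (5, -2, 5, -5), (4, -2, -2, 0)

Forward elimination:
R2 <- R2 - (-1)*R1:  [   0   -3    4  -11 ]
R3 <- R3 - (5/6)*R1:  [    0  -1/3     5     0 ]
R4 <- R4 - (2/3)*R1:  [    0  -2/3    -2     4 ]
R3 <- R3 - (1/9)*R2:  [    0     0  41/9  11/9 ]
R4 <- R4 - (2/9)*R2:  [     0      0  -26/9   58/9 ]
R4 <- R4 - (-26/41)*R3:  [      0       0       0  296/41 ]
Upper-triangular form:
[ 6  -2     0      -6 ]
[ 0  -3     4     -11 ]
[ 0   0  41/9    11/9 ]
[ 0   0     0  296/41 ]
det(A) = (-1)^0 * (6) * (-3) * (41/9) * (296/41) = -592  (0 row swaps -> sign +1)

det(A) = -592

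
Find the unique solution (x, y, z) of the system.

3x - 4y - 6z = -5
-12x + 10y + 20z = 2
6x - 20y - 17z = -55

(-1, 5, -3)

Forward elimination on [A|b]:
R2 <- R2 - (-4)*R1:  [   0   -6   -4  -18 ]
R3 <- R3 - (2)*R1:  [   0  -12   -5  -45 ]
R3 <- R3 - (2)*R2:  [  0   0   3  -9 ]
Row echelon form:
[ 3  -4  -6  |   -5 ]
[ 0  -6  -4  |  -18 ]
[ 0   0   3  |   -9 ]
Back-substitution:
z = (-9) / 3 = -3
y = (-18 - (-4)*(-3)) / -6 = 5
x = (-5 - (-4)*(5) - (-6)*(-3)) / 3 = -1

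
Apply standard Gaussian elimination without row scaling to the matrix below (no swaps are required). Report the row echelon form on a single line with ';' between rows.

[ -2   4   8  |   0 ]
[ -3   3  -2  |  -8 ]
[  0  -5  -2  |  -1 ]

Forward elimination:
R2 <- R2 - (3/2)*R1:  [   0   -3  -14   -8 ]
R3 <- R3 - (5/3)*R2:  [    0     0  64/3  37/3 ]
Row echelon form:
[ -2   4     8  |     0 ]
[  0  -3   -14  |    -8 ]
[  0   0  64/3  |  37/3 ]

REF = [-2 4 8 0; 0 -3 -14 -8; 0 0 64/3 37/3]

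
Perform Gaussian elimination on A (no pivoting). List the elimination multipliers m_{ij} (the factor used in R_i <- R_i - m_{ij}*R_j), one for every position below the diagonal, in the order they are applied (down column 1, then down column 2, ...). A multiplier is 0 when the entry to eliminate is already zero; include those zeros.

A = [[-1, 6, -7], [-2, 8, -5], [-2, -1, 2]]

Forward elimination:
R2 <- R2 - (2)*R1:  [  0  -4   9 ]
R3 <- R3 - (2)*R1:  [   0  -13   16 ]
R3 <- R3 - (13/4)*R2:  [     0      0  -53/4 ]
Multipliers (in order of application): m_{21} = 2, m_{31} = 2, m_{32} = 13/4

multipliers: 2, 2, 13/4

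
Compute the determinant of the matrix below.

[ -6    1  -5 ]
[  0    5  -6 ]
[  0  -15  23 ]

Forward elimination:
R3 <- R3 - (-3)*R2:  [ 0  0  5 ]
Upper-triangular form:
[ -6  1  -5 ]
[  0  5  -6 ]
[  0  0   5 ]
det(A) = (-1)^0 * (-6) * (5) * (5) = -150  (0 row swaps -> sign +1)

det(A) = -150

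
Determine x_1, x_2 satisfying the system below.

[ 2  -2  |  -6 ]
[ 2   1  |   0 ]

(-1, 2)

Forward elimination on [A|b]:
R2 <- R2 - (1)*R1:  [ 0  3  6 ]
Row echelon form:
[ 2  -2  |  -6 ]
[ 0   3  |   6 ]
Back-substitution:
x_2 = (6) / 3 = 2
x_1 = (-6 - (-2)*(2)) / 2 = -1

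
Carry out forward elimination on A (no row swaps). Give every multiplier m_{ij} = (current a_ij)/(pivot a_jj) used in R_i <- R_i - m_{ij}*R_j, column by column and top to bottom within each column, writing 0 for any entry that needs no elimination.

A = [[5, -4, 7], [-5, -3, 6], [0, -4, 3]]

Forward elimination:
R2 <- R2 - (-1)*R1:  [  0  -7  13 ]
R3: entry in column 1 is already 0 -> m_{31} = 0 (no row operation needed)
R3 <- R3 - (4/7)*R2:  [     0      0  -31/7 ]
Multipliers (in order of application): m_{21} = -1, m_{31} = 0, m_{32} = 4/7

multipliers: -1, 0, 4/7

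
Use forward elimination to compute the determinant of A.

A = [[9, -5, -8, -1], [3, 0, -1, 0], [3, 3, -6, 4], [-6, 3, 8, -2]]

Forward elimination:
R2 <- R2 - (1/3)*R1:  [   0  5/3  5/3  1/3 ]
R3 <- R3 - (1/3)*R1:  [     0   14/3  -10/3   13/3 ]
R4 <- R4 - (-2/3)*R1:  [    0  -1/3   8/3  -8/3 ]
R3 <- R3 - (14/5)*R2:  [    0     0    -8  17/5 ]
R4 <- R4 - (-1/5)*R2:  [     0      0      3  -13/5 ]
R4 <- R4 - (-3/8)*R3:  [      0       0       0  -53/40 ]
Upper-triangular form:
[ 9   -5   -8      -1 ]
[ 0  5/3  5/3     1/3 ]
[ 0    0   -8    17/5 ]
[ 0    0    0  -53/40 ]
det(A) = (-1)^0 * (9) * (5/3) * (-8) * (-53/40) = 159  (0 row swaps -> sign +1)

det(A) = 159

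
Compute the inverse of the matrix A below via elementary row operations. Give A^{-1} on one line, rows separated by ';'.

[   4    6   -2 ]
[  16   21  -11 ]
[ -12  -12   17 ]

inverse = [-15/4 13/10 2/5; 7/3 -11/15 -1/5; -1 2/5 1/5]

Gauss-Jordan on [A | I]:
R1 <- (1/4)*R1:  [    1   3/2  -1/2  |   1/4     0     0 ]
R2 <- R2 - (16)*R1:  [  0  -3  -3  |  -4   1   0 ]
R3 <- R3 - (-12)*R1:  [  0   6  11  |   3   0   1 ]
R2 <- (1/-3)*R2:  [    0     1     1  |   4/3  -1/3     0 ]
R1 <- R1 - (3/2)*R2:  [    1     0    -2  |  -7/4   1/2     0 ]
R3 <- R3 - (6)*R2:  [  0   0   5  |  -5   2   1 ]
R3 <- (1/5)*R3:  [   0    0    1  |   -1  2/5  1/5 ]
R1 <- R1 - (-2)*R3:  [     1      0      0  |  -15/4  13/10    2/5 ]
R2 <- R2 - (1)*R3:  [      0       1       0  |     7/3  -11/15    -1/5 ]
Right block of [I | A^{-1}] is the inverse:
[ -15/4   13/10   2/5 ]
[   7/3  -11/15  -1/5 ]
[    -1     2/5   1/5 ]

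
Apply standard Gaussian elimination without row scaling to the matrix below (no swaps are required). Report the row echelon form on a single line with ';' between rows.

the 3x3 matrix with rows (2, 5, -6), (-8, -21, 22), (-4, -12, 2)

Forward elimination:
R2 <- R2 - (-4)*R1:  [  0  -1  -2 ]
R3 <- R3 - (-2)*R1:  [   0   -2  -10 ]
R3 <- R3 - (2)*R2:  [  0   0  -6 ]
Row echelon form:
[ 2   5  -6 ]
[ 0  -1  -2 ]
[ 0   0  -6 ]

REF = [2 5 -6; 0 -1 -2; 0 0 -6]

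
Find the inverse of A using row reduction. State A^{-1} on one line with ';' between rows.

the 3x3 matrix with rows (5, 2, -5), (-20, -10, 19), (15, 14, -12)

Gauss-Jordan on [A | I]:
R1 <- (1/5)*R1:  [   1  2/5   -1  |  1/5    0    0 ]
R2 <- R2 - (-20)*R1:  [  0  -2  -1  |   4   1   0 ]
R3 <- R3 - (15)*R1:  [  0   8   3  |  -3   0   1 ]
R2 <- (1/-2)*R2:  [    0     1   1/2  |    -2  -1/2     0 ]
R1 <- R1 - (2/5)*R2:  [    1     0  -6/5  |     1   1/5     0 ]
R3 <- R3 - (8)*R2:  [  0   0  -1  |  13   4   1 ]
R3 <- (1/-1)*R3:  [   0    0    1  |  -13   -4   -1 ]
R1 <- R1 - (-6/5)*R3:  [     1      0      0  |  -73/5  -23/5   -6/5 ]
R2 <- R2 - (1/2)*R3:  [   0    1    0  |  9/2  3/2  1/2 ]
Right block of [I | A^{-1}] is the inverse:
[ -73/5  -23/5  -6/5 ]
[   9/2    3/2   1/2 ]
[   -13     -4    -1 ]

inverse = [-73/5 -23/5 -6/5; 9/2 3/2 1/2; -13 -4 -1]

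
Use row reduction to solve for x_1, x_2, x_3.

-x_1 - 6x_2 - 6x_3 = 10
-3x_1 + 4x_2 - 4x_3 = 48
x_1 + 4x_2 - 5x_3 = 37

(-4, 4, -5)

Forward elimination on [A|b]:
R2 <- R2 - (3)*R1:  [  0  22  14  18 ]
R3 <- R3 - (-1)*R1:  [   0   -2  -11   47 ]
R3 <- R3 - (-1/11)*R2:  [       0        0  -107/11   535/11 ]
Row echelon form:
[ -1  -6       -6  |      10 ]
[  0  22       14  |      18 ]
[  0   0  -107/11  |  535/11 ]
Back-substitution:
x_3 = (535/11) / (-107/11) = -5
x_2 = (18 - (14)*(-5)) / 22 = 4
x_1 = (10 - (-6)*(4) - (-6)*(-5)) / -1 = -4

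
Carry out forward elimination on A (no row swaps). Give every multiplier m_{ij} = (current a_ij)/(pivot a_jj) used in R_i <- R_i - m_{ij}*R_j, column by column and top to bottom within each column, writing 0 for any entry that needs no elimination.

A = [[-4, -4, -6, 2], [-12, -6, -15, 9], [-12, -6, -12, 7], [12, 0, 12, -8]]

multipliers: 3, 3, -3, 1, -2, 0

Forward elimination:
R2 <- R2 - (3)*R1:  [ 0  6  3  3 ]
R3 <- R3 - (3)*R1:  [ 0  6  6  1 ]
R4 <- R4 - (-3)*R1:  [   0  -12   -6   -2 ]
R3 <- R3 - (1)*R2:  [  0   0   3  -2 ]
R4 <- R4 - (-2)*R2:  [ 0  0  0  4 ]
R4: entry in column 3 is already 0 -> m_{43} = 0 (no row operation needed)
Multipliers (in order of application): m_{21} = 3, m_{31} = 3, m_{41} = -3, m_{32} = 1, m_{42} = -2, m_{43} = 0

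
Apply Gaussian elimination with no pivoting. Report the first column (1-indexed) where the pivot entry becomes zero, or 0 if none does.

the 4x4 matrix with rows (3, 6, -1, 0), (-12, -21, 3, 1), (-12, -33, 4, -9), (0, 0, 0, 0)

Naive forward elimination:
R2 <- R2 - (-4)*R1:  [  0   3  -1   1 ]
R3 <- R3 - (-4)*R1:  [  0  -9   0  -9 ]
R3 <- R3 - (-3)*R2:  [  0   0  -3  -6 ]
Matrix at this point:
[ 3  6  -1   0 ]
[ 0  3  -1   1 ]
[ 0  0  -3  -6 ]
[ 0  0   0   0 ]
Pivot entry (4,4) in the last row is zero and there are no rows below to swap with -> zero pivot in column 4 (A is singular).

first zero-pivot column = 4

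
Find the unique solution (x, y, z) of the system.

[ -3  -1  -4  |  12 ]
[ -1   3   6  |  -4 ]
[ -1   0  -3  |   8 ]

(-2, 2, -2)

Forward elimination on [A|b]:
R2 <- R2 - (1/3)*R1:  [    0  10/3  22/3    -8 ]
R3 <- R3 - (1/3)*R1:  [    0   1/3  -5/3     4 ]
R3 <- R3 - (1/10)*R2:  [     0      0  -12/5   24/5 ]
Row echelon form:
[ -3    -1     -4  |    12 ]
[  0  10/3   22/3  |    -8 ]
[  0     0  -12/5  |  24/5 ]
Back-substitution:
z = (24/5) / (-12/5) = -2
y = (-8 - (22/3)*(-2)) / (10/3) = 2
x = (12 - (-1)*(2) - (-4)*(-2)) / -3 = -2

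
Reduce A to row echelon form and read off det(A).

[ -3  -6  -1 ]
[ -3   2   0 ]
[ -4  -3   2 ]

Forward elimination:
R2 <- R2 - (1)*R1:  [ 0  8  1 ]
R3 <- R3 - (4/3)*R1:  [    0     5  10/3 ]
R3 <- R3 - (5/8)*R2:  [     0      0  65/24 ]
Upper-triangular form:
[ -3  -6     -1 ]
[  0   8      1 ]
[  0   0  65/24 ]
det(A) = (-1)^0 * (-3) * (8) * (65/24) = -65  (0 row swaps -> sign +1)

det(A) = -65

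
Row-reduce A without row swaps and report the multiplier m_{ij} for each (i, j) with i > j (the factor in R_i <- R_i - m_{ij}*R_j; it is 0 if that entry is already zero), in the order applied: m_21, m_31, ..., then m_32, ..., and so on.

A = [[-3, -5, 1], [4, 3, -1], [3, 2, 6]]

Forward elimination:
R2 <- R2 - (-4/3)*R1:  [     0  -11/3    1/3 ]
R3 <- R3 - (-1)*R1:  [  0  -3   7 ]
R3 <- R3 - (9/11)*R2:  [     0      0  74/11 ]
Multipliers (in order of application): m_{21} = -4/3, m_{31} = -1, m_{32} = 9/11

multipliers: -4/3, -1, 9/11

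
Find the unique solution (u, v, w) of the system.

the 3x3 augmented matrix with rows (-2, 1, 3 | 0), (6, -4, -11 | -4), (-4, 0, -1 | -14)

Forward elimination on [A|b]:
R2 <- R2 - (-3)*R1:  [  0  -1  -2  -4 ]
R3 <- R3 - (2)*R1:  [   0   -2   -7  -14 ]
R3 <- R3 - (2)*R2:  [  0   0  -3  -6 ]
Row echelon form:
[ -2   1   3  |   0 ]
[  0  -1  -2  |  -4 ]
[  0   0  -3  |  -6 ]
Back-substitution:
w = (-6) / -3 = 2
v = (-4 - (-2)*(2)) / -1 = 0
u = (0 - (1)*(0) - (3)*(2)) / -2 = 3

(3, 0, 2)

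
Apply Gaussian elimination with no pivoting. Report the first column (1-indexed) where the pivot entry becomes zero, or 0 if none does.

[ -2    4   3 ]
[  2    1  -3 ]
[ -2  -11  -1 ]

Naive forward elimination:
R2 <- R2 - (-1)*R1:  [ 0  5  0 ]
R3 <- R3 - (1)*R1:  [   0  -15   -4 ]
R3 <- R3 - (-3)*R2:  [  0   0  -4 ]
All pivots nonzero; naive elimination completes without hitting a zero pivot.

first zero-pivot column = 0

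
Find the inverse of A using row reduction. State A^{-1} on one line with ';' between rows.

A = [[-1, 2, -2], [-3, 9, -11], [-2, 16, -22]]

Gauss-Jordan on [A | I]:
R1 <- (1/-1)*R1:  [  1  -2   2  |  -1   0   0 ]
R2 <- R2 - (-3)*R1:  [  0   3  -5  |  -3   1   0 ]
R3 <- R3 - (-2)*R1:  [   0   12  -18  |   -2    0    1 ]
R2 <- (1/3)*R2:  [    0     1  -5/3  |    -1   1/3     0 ]
R1 <- R1 - (-2)*R2:  [    1     0  -4/3  |    -3   2/3     0 ]
R3 <- R3 - (12)*R2:  [  0   0   2  |  10  -4   1 ]
R3 <- (1/2)*R3:  [   0    0    1  |    5   -2  1/2 ]
R1 <- R1 - (-4/3)*R3:  [    1     0     0  |  11/3    -2   2/3 ]
R2 <- R2 - (-5/3)*R3:  [    0     1     0  |  22/3    -3   5/6 ]
Right block of [I | A^{-1}] is the inverse:
[ 11/3  -2  2/3 ]
[ 22/3  -3  5/6 ]
[    5  -2  1/2 ]

inverse = [11/3 -2 2/3; 22/3 -3 5/6; 5 -2 1/2]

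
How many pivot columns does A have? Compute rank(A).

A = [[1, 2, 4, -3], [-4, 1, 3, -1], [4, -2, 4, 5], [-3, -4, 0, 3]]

Row reduction:
R2 <- R2 - (-4)*R1:  [   0    9   19  -13 ]
R3 <- R3 - (4)*R1:  [   0  -10  -12   17 ]
R4 <- R4 - (-3)*R1:  [  0   2  12  -6 ]
R3 <- R3 - (-10/9)*R2:  [    0     0  82/9  23/9 ]
R4 <- R4 - (2/9)*R2:  [     0      0   70/9  -28/9 ]
R4 <- R4 - (35/41)*R3:  [       0        0        0  -217/41 ]
Row echelon form:
[ 1  2     4       -3 ]
[ 0  9    19      -13 ]
[ 0  0  82/9     23/9 ]
[ 0  0     0  -217/41 ]
Nonzero rows / pivot columns: 4

rank(A) = 4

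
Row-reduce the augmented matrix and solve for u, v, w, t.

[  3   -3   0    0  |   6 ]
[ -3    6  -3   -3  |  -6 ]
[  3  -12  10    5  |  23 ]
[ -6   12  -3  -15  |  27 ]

(-1, -3, 1, -4)

Forward elimination on [A|b]:
R2 <- R2 - (-1)*R1:  [  0   3  -3  -3   0 ]
R3 <- R3 - (1)*R1:  [  0  -9  10   5  17 ]
R4 <- R4 - (-2)*R1:  [   0    6   -3  -15   39 ]
R3 <- R3 - (-3)*R2:  [  0   0   1  -4  17 ]
R4 <- R4 - (2)*R2:  [  0   0   3  -9  39 ]
R4 <- R4 - (3)*R3:  [   0    0    0    3  -12 ]
Row echelon form:
[ 3  -3   0   0  |    6 ]
[ 0   3  -3  -3  |    0 ]
[ 0   0   1  -4  |   17 ]
[ 0   0   0   3  |  -12 ]
Back-substitution:
t = (-12) / 3 = -4
w = (17 - (-4)*(-4)) / 1 = 1
v = (0 - (-3)*(1) - (-3)*(-4)) / 3 = -3
u = (6 - (-3)*(-3)) / 3 = -1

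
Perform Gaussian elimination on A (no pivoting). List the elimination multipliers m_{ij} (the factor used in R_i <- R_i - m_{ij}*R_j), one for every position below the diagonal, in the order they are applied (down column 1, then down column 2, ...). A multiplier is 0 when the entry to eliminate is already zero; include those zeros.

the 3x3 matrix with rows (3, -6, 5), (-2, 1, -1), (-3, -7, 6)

Forward elimination:
R2 <- R2 - (-2/3)*R1:  [   0   -3  7/3 ]
R3 <- R3 - (-1)*R1:  [   0  -13   11 ]
R3 <- R3 - (13/3)*R2:  [   0    0  8/9 ]
Multipliers (in order of application): m_{21} = -2/3, m_{31} = -1, m_{32} = 13/3

multipliers: -2/3, -1, 13/3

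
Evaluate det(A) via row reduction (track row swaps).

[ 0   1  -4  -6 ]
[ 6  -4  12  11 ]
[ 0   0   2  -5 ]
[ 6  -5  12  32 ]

det(A) = -60

Forward elimination:
R1 <-> R2   (pivot in column 1 was zero)
[ 6  -4  12  11 ]
[ 0   1  -4  -6 ]
[ 0   0   2  -5 ]
[ 6  -5  12  32 ]
R4 <- R4 - (1)*R1:  [  0  -1   0  21 ]
R4 <- R4 - (-1)*R2:  [  0   0  -4  15 ]
R4 <- R4 - (-2)*R3:  [ 0  0  0  5 ]
Upper-triangular form:
[ 6  -4  12  11 ]
[ 0   1  -4  -6 ]
[ 0   0   2  -5 ]
[ 0   0   0   5 ]
det(A) = (-1)^1 * (6) * (1) * (2) * (5) = -60  (1 row swap -> sign -1)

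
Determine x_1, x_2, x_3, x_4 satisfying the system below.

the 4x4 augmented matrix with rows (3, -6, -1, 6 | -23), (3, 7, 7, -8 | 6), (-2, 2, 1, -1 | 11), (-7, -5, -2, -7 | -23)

Forward elimination on [A|b]:
R2 <- R2 - (1)*R1:  [   0   13    8  -14   29 ]
R3 <- R3 - (-2/3)*R1:  [     0     -2    1/3      3  -13/3 ]
R4 <- R4 - (-7/3)*R1:  [      0     -19   -13/3       7  -230/3 ]
R3 <- R3 - (-2/13)*R2:  [     0      0  61/39  11/13   5/39 ]
R4 <- R4 - (-19/13)*R2:  [        0         0    287/39   -175/13  -1337/39 ]
R4 <- R4 - (287/61)*R3:  [        0         0         0  -1064/61  -2128/61 ]
Row echelon form:
[ 3  -6     -1         6  |       -23 ]
[ 0  13      8       -14  |        29 ]
[ 0   0  61/39     11/13  |      5/39 ]
[ 0   0      0  -1064/61  |  -2128/61 ]
Back-substitution:
x_4 = (-2128/61) / (-1064/61) = 2
x_3 = (5/39 - (11/13)*(2)) / (61/39) = -1
x_2 = (29 - (8)*(-1) - (-14)*(2)) / 13 = 5
x_1 = (-23 - (-6)*(5) - (-1)*(-1) - (6)*(2)) / 3 = -2

(-2, 5, -1, 2)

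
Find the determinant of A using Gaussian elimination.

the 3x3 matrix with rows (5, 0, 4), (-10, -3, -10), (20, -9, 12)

Forward elimination:
R2 <- R2 - (-2)*R1:  [  0  -3  -2 ]
R3 <- R3 - (4)*R1:  [  0  -9  -4 ]
R3 <- R3 - (3)*R2:  [ 0  0  2 ]
Upper-triangular form:
[ 5   0   4 ]
[ 0  -3  -2 ]
[ 0   0   2 ]
det(A) = (-1)^0 * (5) * (-3) * (2) = -30  (0 row swaps -> sign +1)

det(A) = -30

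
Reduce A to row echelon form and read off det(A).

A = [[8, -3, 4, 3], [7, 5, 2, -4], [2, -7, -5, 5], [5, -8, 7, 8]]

Forward elimination:
R2 <- R2 - (7/8)*R1:  [     0   61/8   -3/2  -53/8 ]
R3 <- R3 - (1/4)*R1:  [     0  -25/4     -6   17/4 ]
R4 <- R4 - (5/8)*R1:  [     0  -49/8    9/2   49/8 ]
R3 <- R3 - (-50/61)*R2:  [       0        0  -441/61   -72/61 ]
R4 <- R4 - (-49/61)*R2:  [      0       0  201/61   49/61 ]
R4 <- R4 - (-67/147)*R3:  [     0      0      0  13/49 ]
Upper-triangular form:
[ 8    -3        4       3 ]
[ 0  61/8     -3/2   -53/8 ]
[ 0     0  -441/61  -72/61 ]
[ 0     0        0   13/49 ]
det(A) = (-1)^0 * (8) * (61/8) * (-441/61) * (13/49) = -117  (0 row swaps -> sign +1)

det(A) = -117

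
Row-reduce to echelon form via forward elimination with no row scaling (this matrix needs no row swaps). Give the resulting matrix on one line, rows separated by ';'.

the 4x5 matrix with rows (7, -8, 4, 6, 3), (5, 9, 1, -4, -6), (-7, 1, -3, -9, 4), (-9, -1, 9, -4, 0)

REF = [7 -8 4 6 3; 0 103/7 -13/7 -58/7 -57/7; 0 0 12/103 -715/103 322/103; 0 0 0 4531/6 -1031/3]

Forward elimination:
R2 <- R2 - (5/7)*R1:  [     0  103/7  -13/7  -58/7  -57/7 ]
R3 <- R3 - (-1)*R1:  [  0  -7   1  -3   7 ]
R4 <- R4 - (-9/7)*R1:  [     0  -79/7   99/7   26/7   27/7 ]
R3 <- R3 - (-49/103)*R2:  [        0         0    12/103  -715/103   322/103 ]
R4 <- R4 - (-79/103)*R2:  [        0         0  1310/103  -272/103  -246/103 ]
R4 <- R4 - (655/6)*R3:  [       0        0        0   4531/6  -1031/3 ]
Row echelon form:
[ 7     -8       4         6        3 ]
[ 0  103/7   -13/7     -58/7    -57/7 ]
[ 0      0  12/103  -715/103  322/103 ]
[ 0      0       0    4531/6  -1031/3 ]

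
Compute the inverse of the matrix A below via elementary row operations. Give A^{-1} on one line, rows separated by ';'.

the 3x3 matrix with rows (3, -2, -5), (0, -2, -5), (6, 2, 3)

Gauss-Jordan on [A | I]:
R1 <- (1/3)*R1:  [    1  -2/3  -5/3  |   1/3     0     0 ]
R3 <- R3 - (6)*R1:  [  0   6  13  |  -2   0   1 ]
R2 <- (1/-2)*R2:  [    0     1   5/2  |     0  -1/2     0 ]
R1 <- R1 - (-2/3)*R2:  [    1     0     0  |   1/3  -1/3     0 ]
R3 <- R3 - (6)*R2:  [  0   0  -2  |  -2   3   1 ]
R3 <- (1/-2)*R3:  [    0     0     1  |     1  -3/2  -1/2 ]
R2 <- R2 - (5/2)*R3:  [    0     1     0  |  -5/2  13/4   5/4 ]
Right block of [I | A^{-1}] is the inverse:
[  1/3  -1/3     0 ]
[ -5/2  13/4   5/4 ]
[    1  -3/2  -1/2 ]

inverse = [1/3 -1/3 0; -5/2 13/4 5/4; 1 -3/2 -1/2]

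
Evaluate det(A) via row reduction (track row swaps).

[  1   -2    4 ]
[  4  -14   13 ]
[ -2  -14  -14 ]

Forward elimination:
R2 <- R2 - (4)*R1:  [  0  -6  -3 ]
R3 <- R3 - (-2)*R1:  [   0  -18   -6 ]
R3 <- R3 - (3)*R2:  [ 0  0  3 ]
Upper-triangular form:
[ 1  -2   4 ]
[ 0  -6  -3 ]
[ 0   0   3 ]
det(A) = (-1)^0 * (1) * (-6) * (3) = -18  (0 row swaps -> sign +1)

det(A) = -18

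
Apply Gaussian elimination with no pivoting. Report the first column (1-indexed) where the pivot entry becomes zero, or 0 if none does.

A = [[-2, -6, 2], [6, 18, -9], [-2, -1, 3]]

first zero-pivot column = 2

Naive forward elimination:
R2 <- R2 - (-3)*R1:  [  0   0  -3 ]
R3 <- R3 - (1)*R1:  [ 0  5  1 ]
Matrix at this point:
[ -2  -6   2 ]
[  0   0  -3 ]
[  0   5   1 ]
Pivot entry (2,2) is zero but row 3 has 5 in column 2 -> naive elimination stops; a row interchange (e.g. R2 <-> R3) would be required here.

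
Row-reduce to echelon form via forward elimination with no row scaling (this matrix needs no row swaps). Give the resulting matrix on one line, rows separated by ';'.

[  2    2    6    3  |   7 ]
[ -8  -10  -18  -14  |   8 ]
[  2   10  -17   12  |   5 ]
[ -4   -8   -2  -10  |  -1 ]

Forward elimination:
R2 <- R2 - (-4)*R1:  [  0  -2   6  -2  36 ]
R3 <- R3 - (1)*R1:  [   0    8  -23    9   -2 ]
R4 <- R4 - (-2)*R1:  [  0  -4  10  -4  13 ]
R3 <- R3 - (-4)*R2:  [   0    0    1    1  142 ]
R4 <- R4 - (2)*R2:  [   0    0   -2    0  -59 ]
R4 <- R4 - (-2)*R3:  [   0    0    0    2  225 ]
Row echelon form:
[ 2   2  6   3  |    7 ]
[ 0  -2  6  -2  |   36 ]
[ 0   0  1   1  |  142 ]
[ 0   0  0   2  |  225 ]

REF = [2 2 6 3 7; 0 -2 6 -2 36; 0 0 1 1 142; 0 0 0 2 225]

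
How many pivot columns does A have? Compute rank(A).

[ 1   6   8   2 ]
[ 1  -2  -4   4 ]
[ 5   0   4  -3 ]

Row reduction:
R2 <- R2 - (1)*R1:  [   0   -8  -12    2 ]
R3 <- R3 - (5)*R1:  [   0  -30  -36  -13 ]
R3 <- R3 - (15/4)*R2:  [     0      0      9  -41/2 ]
Row echelon form:
[ 1   6    8      2 ]
[ 0  -8  -12      2 ]
[ 0   0    9  -41/2 ]
Nonzero rows / pivot columns: 3

rank(A) = 3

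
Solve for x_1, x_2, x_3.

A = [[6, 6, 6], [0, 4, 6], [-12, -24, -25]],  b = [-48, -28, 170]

(-2, -4, -2)

Forward elimination on [A|b]:
R3 <- R3 - (-2)*R1:  [   0  -12  -13   74 ]
R3 <- R3 - (-3)*R2:  [   0    0    5  -10 ]
Row echelon form:
[ 6  6  6  |  -48 ]
[ 0  4  6  |  -28 ]
[ 0  0  5  |  -10 ]
Back-substitution:
x_3 = (-10) / 5 = -2
x_2 = (-28 - (6)*(-2)) / 4 = -4
x_1 = (-48 - (6)*(-4) - (6)*(-2)) / 6 = -2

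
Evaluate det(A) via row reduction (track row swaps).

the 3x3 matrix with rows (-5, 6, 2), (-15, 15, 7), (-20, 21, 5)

Forward elimination:
R2 <- R2 - (3)*R1:  [  0  -3   1 ]
R3 <- R3 - (4)*R1:  [  0  -3  -3 ]
R3 <- R3 - (1)*R2:  [  0   0  -4 ]
Upper-triangular form:
[ -5   6   2 ]
[  0  -3   1 ]
[  0   0  -4 ]
det(A) = (-1)^0 * (-5) * (-3) * (-4) = -60  (0 row swaps -> sign +1)

det(A) = -60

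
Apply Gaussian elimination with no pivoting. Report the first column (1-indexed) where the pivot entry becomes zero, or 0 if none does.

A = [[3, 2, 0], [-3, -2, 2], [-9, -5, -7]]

first zero-pivot column = 2

Naive forward elimination:
R2 <- R2 - (-1)*R1:  [ 0  0  2 ]
R3 <- R3 - (-3)*R1:  [  0   1  -7 ]
Matrix at this point:
[ 3  2   0 ]
[ 0  0   2 ]
[ 0  1  -7 ]
Pivot entry (2,2) is zero but row 3 has 1 in column 2 -> naive elimination stops; a row interchange (e.g. R2 <-> R3) would be required here.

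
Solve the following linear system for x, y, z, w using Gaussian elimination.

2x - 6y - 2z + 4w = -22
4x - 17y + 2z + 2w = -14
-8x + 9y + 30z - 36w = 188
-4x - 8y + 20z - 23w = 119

Forward elimination on [A|b]:
R2 <- R2 - (2)*R1:  [  0  -5   6  -6  30 ]
R3 <- R3 - (-4)*R1:  [   0  -15   22  -20  100 ]
R4 <- R4 - (-2)*R1:  [   0  -20   16  -15   75 ]
R3 <- R3 - (3)*R2:  [  0   0   4  -2  10 ]
R4 <- R4 - (4)*R2:  [   0    0   -8    9  -45 ]
R4 <- R4 - (-2)*R3:  [   0    0    0    5  -25 ]
Row echelon form:
[ 2  -6  -2   4  |  -22 ]
[ 0  -5   6  -6  |   30 ]
[ 0   0   4  -2  |   10 ]
[ 0   0   0   5  |  -25 ]
Back-substitution:
w = (-25) / 5 = -5
z = (10 - (-2)*(-5)) / 4 = 0
y = (30 - (6)*(0) - (-6)*(-5)) / -5 = 0
x = (-22 - (-6)*(0) - (-2)*(0) - (4)*(-5)) / 2 = -1

(-1, 0, 0, -5)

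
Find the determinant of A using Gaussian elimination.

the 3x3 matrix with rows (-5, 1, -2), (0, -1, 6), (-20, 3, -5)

Forward elimination:
R3 <- R3 - (4)*R1:  [  0  -1   3 ]
R3 <- R3 - (1)*R2:  [  0   0  -3 ]
Upper-triangular form:
[ -5   1  -2 ]
[  0  -1   6 ]
[  0   0  -3 ]
det(A) = (-1)^0 * (-5) * (-1) * (-3) = -15  (0 row swaps -> sign +1)

det(A) = -15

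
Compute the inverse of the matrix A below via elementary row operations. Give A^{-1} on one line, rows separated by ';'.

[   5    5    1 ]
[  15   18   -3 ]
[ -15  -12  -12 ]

inverse = [28/5 -16/15 11/15; -5 1 -2/3; -2 1/3 -1/3]

Gauss-Jordan on [A | I]:
R1 <- (1/5)*R1:  [   1    1  1/5  |  1/5    0    0 ]
R2 <- R2 - (15)*R1:  [  0   3  -6  |  -3   1   0 ]
R3 <- R3 - (-15)*R1:  [  0   3  -9  |   3   0   1 ]
R2 <- (1/3)*R2:  [   0    1   -2  |   -1  1/3    0 ]
R1 <- R1 - (1)*R2:  [    1     0  11/5  |   6/5  -1/3     0 ]
R3 <- R3 - (3)*R2:  [  0   0  -3  |   6  -1   1 ]
R3 <- (1/-3)*R3:  [    0     0     1  |    -2   1/3  -1/3 ]
R1 <- R1 - (11/5)*R3:  [      1       0       0  |    28/5  -16/15   11/15 ]
R2 <- R2 - (-2)*R3:  [    0     1     0  |    -5     1  -2/3 ]
Right block of [I | A^{-1}] is the inverse:
[ 28/5  -16/15  11/15 ]
[   -5       1   -2/3 ]
[   -2     1/3   -1/3 ]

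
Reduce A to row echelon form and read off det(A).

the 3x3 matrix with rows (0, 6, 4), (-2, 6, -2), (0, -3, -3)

det(A) = -12

Forward elimination:
R1 <-> R2   (pivot in column 1 was zero)
[ -2   6  -2 ]
[  0   6   4 ]
[  0  -3  -3 ]
R3 <- R3 - (-1/2)*R2:  [  0   0  -1 ]
Upper-triangular form:
[ -2  6  -2 ]
[  0  6   4 ]
[  0  0  -1 ]
det(A) = (-1)^1 * (-2) * (6) * (-1) = -12  (1 row swap -> sign -1)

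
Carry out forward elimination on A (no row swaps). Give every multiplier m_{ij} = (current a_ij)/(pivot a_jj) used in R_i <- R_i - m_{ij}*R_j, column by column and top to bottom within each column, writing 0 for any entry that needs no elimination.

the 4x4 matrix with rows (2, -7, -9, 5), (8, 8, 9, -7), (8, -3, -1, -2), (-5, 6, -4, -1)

multipliers: 4, 4, -5/2, 25/36, -23/72, -97/30

Forward elimination:
R2 <- R2 - (4)*R1:  [   0   36   45  -27 ]
R3 <- R3 - (4)*R1:  [   0   25   35  -22 ]
R4 <- R4 - (-5/2)*R1:  [     0  -23/2  -53/2   23/2 ]
R3 <- R3 - (25/36)*R2:  [     0      0   15/4  -13/4 ]
R4 <- R4 - (-23/72)*R2:  [     0      0  -97/8   23/8 ]
R4 <- R4 - (-97/30)*R3:  [       0        0        0  -229/30 ]
Multipliers (in order of application): m_{21} = 4, m_{31} = 4, m_{41} = -5/2, m_{32} = 25/36, m_{42} = -23/72, m_{43} = -97/30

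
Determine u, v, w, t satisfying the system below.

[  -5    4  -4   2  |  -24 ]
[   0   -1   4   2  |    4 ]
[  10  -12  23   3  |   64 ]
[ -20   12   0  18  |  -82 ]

(2, -2, 1, -1)

Forward elimination on [A|b]:
R3 <- R3 - (-2)*R1:  [  0  -4  15   7  16 ]
R4 <- R4 - (4)*R1:  [  0  -4  16  10  14 ]
R3 <- R3 - (4)*R2:  [  0   0  -1  -1   0 ]
R4 <- R4 - (4)*R2:  [  0   0   0   2  -2 ]
Row echelon form:
[ -5   4  -4   2  |  -24 ]
[  0  -1   4   2  |    4 ]
[  0   0  -1  -1  |    0 ]
[  0   0   0   2  |   -2 ]
Back-substitution:
t = (-2) / 2 = -1
w = (0 - (-1)*(-1)) / -1 = 1
v = (4 - (4)*(1) - (2)*(-1)) / -1 = -2
u = (-24 - (4)*(-2) - (-4)*(1) - (2)*(-1)) / -5 = 2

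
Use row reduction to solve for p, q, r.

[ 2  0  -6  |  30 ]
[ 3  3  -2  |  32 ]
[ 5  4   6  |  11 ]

(3, 5, -4)

Forward elimination on [A|b]:
R2 <- R2 - (3/2)*R1:  [   0    3    7  -13 ]
R3 <- R3 - (5/2)*R1:  [   0    4   21  -64 ]
R3 <- R3 - (4/3)*R2:  [      0       0    35/3  -140/3 ]
Row echelon form:
[ 2  0    -6  |      30 ]
[ 0  3     7  |     -13 ]
[ 0  0  35/3  |  -140/3 ]
Back-substitution:
r = (-140/3) / (35/3) = -4
q = (-13 - (7)*(-4)) / 3 = 5
p = (30 - (-6)*(-4)) / 2 = 3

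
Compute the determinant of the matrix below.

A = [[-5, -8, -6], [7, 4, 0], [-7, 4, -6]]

Forward elimination:
R2 <- R2 - (-7/5)*R1:  [     0  -36/5  -42/5 ]
R3 <- R3 - (7/5)*R1:  [    0  76/5  12/5 ]
R3 <- R3 - (-19/9)*R2:  [     0      0  -46/3 ]
Upper-triangular form:
[ -5     -8     -6 ]
[  0  -36/5  -42/5 ]
[  0      0  -46/3 ]
det(A) = (-1)^0 * (-5) * (-36/5) * (-46/3) = -552  (0 row swaps -> sign +1)

det(A) = -552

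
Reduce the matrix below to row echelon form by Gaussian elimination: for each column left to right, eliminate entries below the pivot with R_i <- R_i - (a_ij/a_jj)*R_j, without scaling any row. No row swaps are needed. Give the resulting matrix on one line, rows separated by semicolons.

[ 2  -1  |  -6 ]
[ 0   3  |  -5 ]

Forward elimination:
Row echelon form:
[ 2  -1  |  -6 ]
[ 0   3  |  -5 ]

REF = [2 -1 -6; 0 3 -5]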